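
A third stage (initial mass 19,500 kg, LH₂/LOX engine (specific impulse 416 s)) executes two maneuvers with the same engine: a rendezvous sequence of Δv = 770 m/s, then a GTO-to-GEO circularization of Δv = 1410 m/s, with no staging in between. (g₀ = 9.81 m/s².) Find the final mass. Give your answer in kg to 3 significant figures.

final mass ≈ 11400 kg

v_e = Isp · g₀ = 416 × 9.81 = 4081.0 m/s.
After the first burn: m = 19500 × exp(−770/4081.0) = 19500 × 0.82805 = 16,147 kg.
After the second burn: m = 16,147 × exp(−1410/4081.0) = 16,147 × 0.70786 = 11,429.8 kg.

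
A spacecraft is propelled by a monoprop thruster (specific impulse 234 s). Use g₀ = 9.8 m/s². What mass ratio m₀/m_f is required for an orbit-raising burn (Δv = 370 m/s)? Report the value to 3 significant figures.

mass ratio ≈ 1.18

v_e = Isp · g₀ = 234 × 9.8 = 2293.2 m/s.
Rocket equation: m₀/m_f = exp(Δv / v_e) = exp(370 / 2293.2) = exp(0.1613) = 1.1751.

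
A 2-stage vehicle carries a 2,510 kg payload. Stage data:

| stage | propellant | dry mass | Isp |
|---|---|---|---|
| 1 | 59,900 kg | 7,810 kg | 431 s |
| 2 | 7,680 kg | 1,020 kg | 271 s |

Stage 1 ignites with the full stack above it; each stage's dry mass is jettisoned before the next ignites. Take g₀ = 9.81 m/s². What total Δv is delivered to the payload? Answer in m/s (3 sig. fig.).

Δv ≈ 9090 m/s

Ignition mass of stage 1 = 59,900+7,810 + 7,680+1,020 + 2,510 = 78,920 kg.
Stage 1: m₀ = 78,920 kg, m_f = 78,920 − 59,900 = 19,020 kg; Δv = 431×9.81×ln(4.149) = 4228.1×1.4229 ≈ 6016 m/s.
Stage 2: m₀ = 11,210 kg, m_f = 11,210 − 7,680 = 3,530 kg; Δv = 271×9.81×ln(3.176) = 2658.5×1.1555 ≈ 3072 m/s.
Total Δv = 6016 + 3072 = 9088 m/s.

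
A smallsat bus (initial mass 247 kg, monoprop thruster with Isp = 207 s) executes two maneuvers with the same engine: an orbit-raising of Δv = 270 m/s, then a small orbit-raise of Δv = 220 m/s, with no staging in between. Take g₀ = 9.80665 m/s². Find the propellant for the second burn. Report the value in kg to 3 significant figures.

propellant for the second burn ≈ 22.2 kg

v_e = Isp · g₀ = 207 × 9.80665 = 2030.0 m/s.
After the first burn: m = 247 × exp(−270/2030.0) = 247 × 0.87546 = 216.239 kg.
After the second burn: m = 216.239 × exp(−220/2030.0) = 216.239 × 0.89729 = 194.029 kg.
Second-burn propellant = 216.239 − 194.029 = 22.21 kg.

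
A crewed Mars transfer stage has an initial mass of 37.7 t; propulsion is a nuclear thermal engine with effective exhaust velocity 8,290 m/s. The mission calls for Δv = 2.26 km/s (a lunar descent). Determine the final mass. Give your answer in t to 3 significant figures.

final mass ≈ 28.7 t

Using Δv = v_e ln(m₀/m_f): m₀/m_f = exp(Δv / v_e) = exp(2260 / 8290.0) = exp(0.2726) = 1.3134.
m_f = m₀ / 1.3134 = 37.7 / 1.3134 = 28.7041 t.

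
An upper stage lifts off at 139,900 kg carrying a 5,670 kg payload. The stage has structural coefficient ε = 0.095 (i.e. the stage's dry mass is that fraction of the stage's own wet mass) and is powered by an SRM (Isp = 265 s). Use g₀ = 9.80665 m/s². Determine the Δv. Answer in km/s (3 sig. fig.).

Stage wet mass = m₀ − payload = 139,900 − 5,670 = 134,230 kg.
Stage dry mass = ε × stage wet mass = 0.095 × 134,230 = 12,751.9 kg.
Burnout mass m_f = stage dry + payload = 12,751.9 + 5,670 = 18,421.9 kg.
v_e = Isp · g₀ = 265 × 9.80665 = 2598.8 m/s.
By the Tsiolkovsky rocket equation, Δv = v_e · ln(139,900/18,421.9) = 2598.8 × ln(7.594) = 2598.8 × 2.0274 ≈ 5269 m/s.

Δv ≈ 5.27 km/s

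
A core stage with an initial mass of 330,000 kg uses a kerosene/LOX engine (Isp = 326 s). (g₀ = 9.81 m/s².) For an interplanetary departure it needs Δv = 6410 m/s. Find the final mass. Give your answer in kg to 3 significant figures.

final mass ≈ 44500 kg

v_e = Isp · g₀ = 326 × 9.81 = 3198.1 m/s.
m₀/m_f = exp(Δv / v_e) = exp(6410 / 3198.1) = exp(2.0043) = 7.4212.
m_f = m₀ / 7.4212 = 330,000 / 7.4212 = 44,467.2 kg.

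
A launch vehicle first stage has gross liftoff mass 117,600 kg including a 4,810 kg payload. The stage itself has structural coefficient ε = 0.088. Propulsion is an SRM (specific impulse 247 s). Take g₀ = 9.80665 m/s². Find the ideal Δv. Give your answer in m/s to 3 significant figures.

Stage wet mass = m₀ − payload = 117,600 − 4,810 = 112,790 kg.
Stage dry mass = ε × stage wet mass = 0.088 × 112,790 = 9,925.52 kg.
Burnout mass m_f = stage dry + payload = 9,925.52 + 4,810 = 14,735.52 kg.
v_e = Isp · g₀ = 247 × 9.80665 = 2422.2 m/s.
By the Tsiolkovsky rocket equation, Δv = v_e · ln(117,600/14,735.52) = 2422.2 × ln(7.981) = 2422.2 × 2.0770 ≈ 5031 m/s.

Δv ≈ 5030 m/s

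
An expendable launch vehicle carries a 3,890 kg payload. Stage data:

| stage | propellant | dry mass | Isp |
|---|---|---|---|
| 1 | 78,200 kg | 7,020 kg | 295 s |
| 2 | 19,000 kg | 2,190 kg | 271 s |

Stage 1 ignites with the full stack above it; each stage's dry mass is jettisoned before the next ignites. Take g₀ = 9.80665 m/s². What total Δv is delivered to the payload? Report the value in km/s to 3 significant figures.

Δv ≈ 7.34 km/s

Ignition mass of stage 1 = 78,200+7,020 + 19,000+2,190 + 3,890 = 110,300 kg.
Stage 1: m₀ = 110,300 kg, m_f = 110,300 − 78,200 = 32,100 kg; Δv = 295×9.80665×ln(3.436) = 2893.0×1.2343 ≈ 3571 m/s.
Stage 2: m₀ = 25,080 kg, m_f = 25,080 − 19,000 = 6,080 kg; Δv = 271×9.80665×ln(4.125) = 2657.6×1.4171 ≈ 3766 m/s.
Total Δv = 3571 + 3766 = 7337 m/s.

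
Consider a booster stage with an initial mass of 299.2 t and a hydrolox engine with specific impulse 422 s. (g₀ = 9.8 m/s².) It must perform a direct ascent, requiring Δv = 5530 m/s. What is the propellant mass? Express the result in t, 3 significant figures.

propellant mass ≈ 221 t

v_e = Isp · g₀ = 422 × 9.8 = 4135.6 m/s.
m₀/m_f = exp(Δv / v_e) = exp(5530 / 4135.6) = exp(1.3372) = 3.8083.
m_f = 299.2 / 3.8083 = 78.5652 t, so propellant = m₀ − m_f = 299.2 − 78.5652 = 220.6348 t.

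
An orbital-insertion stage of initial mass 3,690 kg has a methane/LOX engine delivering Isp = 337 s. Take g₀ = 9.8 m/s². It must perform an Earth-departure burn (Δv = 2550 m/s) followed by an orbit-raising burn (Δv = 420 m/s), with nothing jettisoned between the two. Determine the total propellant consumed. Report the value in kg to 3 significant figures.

v_e = Isp · g₀ = 337 × 9.8 = 3302.6 m/s.
After the first burn: m = 3690 × exp(−2550/3302.6) = 3690 × 0.46203 = 1,704.89 kg.
After the second burn: m = 1,704.89 × exp(−420/3302.6) = 1,704.89 × 0.88058 = 1,501.29 kg.
Total propellant = m₀ − m_final = 3690 − 1,501.29 = 2,188.71 kg.

total propellant consumed ≈ 2190 kg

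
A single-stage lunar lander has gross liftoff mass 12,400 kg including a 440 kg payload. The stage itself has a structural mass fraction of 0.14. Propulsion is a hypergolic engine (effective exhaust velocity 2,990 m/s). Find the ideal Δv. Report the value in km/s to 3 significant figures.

Stage wet mass = m₀ − payload = 12,400 − 440 = 11,960 kg.
Stage dry mass = ε × stage wet mass = 0.14 × 11,960 = 1,674.4 kg.
Burnout mass m_f = stage dry + payload = 1,674.4 + 440 = 2,114.4 kg.
Using Δv = v_e ln(m₀/m_f): Δv = v_e · ln(12,400/2,114.4) = 2990.0 × ln(5.865) = 2990.0 × 1.7689 ≈ 5289 m/s.

Δv ≈ 5.29 km/s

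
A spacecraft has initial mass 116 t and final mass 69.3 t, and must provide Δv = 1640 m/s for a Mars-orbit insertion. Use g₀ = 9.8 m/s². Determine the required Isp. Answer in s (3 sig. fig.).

ln(m₀/m_f) = ln(116000/69300) = ln(1.674) = 0.5151.
v_e = Δv / ln(m₀/m_f) = 1640 / 0.5151 = 3183.6 m/s.
Isp = v_e / g₀ = 3183.6 / 9.8 = 324.9 s.

Isp ≈ 325 s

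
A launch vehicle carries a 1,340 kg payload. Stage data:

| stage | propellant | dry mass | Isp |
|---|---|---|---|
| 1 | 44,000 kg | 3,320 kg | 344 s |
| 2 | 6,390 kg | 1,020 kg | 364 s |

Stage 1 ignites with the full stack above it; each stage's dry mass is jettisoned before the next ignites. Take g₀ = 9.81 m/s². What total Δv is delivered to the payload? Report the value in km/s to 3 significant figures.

Δv ≈ 9.86 km/s

Ignition mass of stage 1 = 44,000+3,320 + 6,390+1,020 + 1,340 = 56,070 kg.
Stage 1: m₀ = 56,070 kg, m_f = 56,070 − 44,000 = 12,070 kg; Δv = 344×9.81×ln(4.645) = 3374.6×1.5359 ≈ 5183 m/s.
Stage 2: m₀ = 8,750 kg, m_f = 8,750 − 6,390 = 2,360 kg; Δv = 364×9.81×ln(3.708) = 3570.8×1.3104 ≈ 4679 m/s.
Total Δv = 5183 + 4679 = 9862 m/s.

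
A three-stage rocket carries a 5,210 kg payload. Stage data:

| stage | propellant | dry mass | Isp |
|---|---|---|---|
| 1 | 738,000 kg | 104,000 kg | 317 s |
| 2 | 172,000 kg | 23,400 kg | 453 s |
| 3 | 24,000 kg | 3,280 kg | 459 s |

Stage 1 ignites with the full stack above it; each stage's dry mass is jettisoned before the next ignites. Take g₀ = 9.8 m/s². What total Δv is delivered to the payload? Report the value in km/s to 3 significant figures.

Ignition mass of stage 1 = 738,000+104,000 + 172,000+23,400 + 24,000+3,280 + 5,210 = 1,069,890 kg.
Stage 1: m₀ = 1,069,890 kg, m_f = 1,069,890 − 738,000 = 331,890 kg; Δv = 317×9.8×ln(3.224) = 3106.6×1.1705 ≈ 3636 m/s.
Stage 2: m₀ = 227,890 kg, m_f = 227,890 − 172,000 = 55,890 kg; Δv = 453×9.8×ln(4.077) = 4439.4×1.4055 ≈ 6239 m/s.
Stage 3: m₀ = 32,490 kg, m_f = 32,490 − 24,000 = 8,490 kg; Δv = 459×9.8×ln(3.827) = 4498.2×1.3420 ≈ 6037 m/s.
Total Δv = 3636 + 6239 + 6037 = 15912 m/s.

Δv ≈ 15.9 km/s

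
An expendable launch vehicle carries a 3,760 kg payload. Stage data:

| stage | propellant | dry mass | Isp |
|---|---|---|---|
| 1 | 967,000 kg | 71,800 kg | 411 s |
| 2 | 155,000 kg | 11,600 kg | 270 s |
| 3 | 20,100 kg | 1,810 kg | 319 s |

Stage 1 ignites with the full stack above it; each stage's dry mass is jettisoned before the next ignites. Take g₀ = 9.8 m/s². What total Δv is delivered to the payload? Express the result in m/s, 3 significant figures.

Δv ≈ 15300 m/s

Ignition mass of stage 1 = 967,000+71,800 + 155,000+11,600 + 20,100+1,810 + 3,760 = 1,231,070 kg.
Stage 1: m₀ = 1,231,070 kg, m_f = 1,231,070 − 967,000 = 264,070 kg; Δv = 411×9.8×ln(4.662) = 4027.8×1.5394 ≈ 6200 m/s.
Stage 2: m₀ = 192,270 kg, m_f = 192,270 − 155,000 = 37,270 kg; Δv = 270×9.8×ln(5.159) = 2646.0×1.6407 ≈ 4341 m/s.
Stage 3: m₀ = 25,670 kg, m_f = 25,670 − 20,100 = 5,570 kg; Δv = 319×9.8×ln(4.609) = 3126.2×1.5279 ≈ 4777 m/s.
Total Δv = 6200 + 4341 + 4777 = 15318 m/s.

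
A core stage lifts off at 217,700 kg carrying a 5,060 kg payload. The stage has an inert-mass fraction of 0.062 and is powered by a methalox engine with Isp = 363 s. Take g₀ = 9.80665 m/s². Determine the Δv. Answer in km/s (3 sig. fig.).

Stage wet mass = m₀ − payload = 217,700 − 5,060 = 212,640 kg.
Stage dry mass = ε × stage wet mass = 0.062 × 212,640 = 13,183.7 kg.
Burnout mass m_f = stage dry + payload = 13,183.7 + 5,060 = 18,243.7 kg.
v_e = Isp · g₀ = 363 × 9.80665 = 3559.8 m/s.
From the ideal rocket equation, Δv = v_e · ln(217,700/18,243.7) = 3559.8 × ln(11.93) = 3559.8 × 2.4793 ≈ 8826 m/s.

Δv ≈ 8.83 km/s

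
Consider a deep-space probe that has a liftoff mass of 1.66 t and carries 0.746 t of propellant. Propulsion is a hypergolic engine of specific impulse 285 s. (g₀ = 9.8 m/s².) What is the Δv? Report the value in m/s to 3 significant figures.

Δv ≈ 1670 m/s

v_e = Isp · g₀ = 285 × 9.8 = 2793.0 m/s.
m_f = m₀ − m_prop = 1.66 − 0.746 = 0.914 t.
Δv = v_e · ln(m₀/m_f) = 2793.0 × ln(1.816) = 2793.0 × 0.5967 ≈ 1666.7 m/s.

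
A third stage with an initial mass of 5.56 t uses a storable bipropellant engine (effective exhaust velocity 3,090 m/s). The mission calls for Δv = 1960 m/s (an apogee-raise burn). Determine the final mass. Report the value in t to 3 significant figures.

final mass ≈ 2.95 t

Rocket equation: m₀/m_f = exp(Δv / v_e) = exp(1960 / 3090.0) = exp(0.6343) = 1.8857.
m_f = m₀ / 1.8857 = 5.56 / 1.8857 = 2.94851 t.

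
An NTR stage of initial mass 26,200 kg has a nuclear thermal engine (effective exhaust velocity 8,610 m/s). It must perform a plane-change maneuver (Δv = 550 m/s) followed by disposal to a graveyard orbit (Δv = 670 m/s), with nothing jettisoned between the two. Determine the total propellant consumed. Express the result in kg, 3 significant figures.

After the first burn: m = 26200 × exp(−550/8610.0) = 26200 × 0.93812 = 24,578.7 kg.
After the second burn: m = 24,578.7 × exp(−670/8610.0) = 24,578.7 × 0.92513 = 22,738.5 kg.
Total propellant = m₀ − m_final = 26200 − 22,738.5 = 3,461.5 kg.

total propellant consumed ≈ 3460 kg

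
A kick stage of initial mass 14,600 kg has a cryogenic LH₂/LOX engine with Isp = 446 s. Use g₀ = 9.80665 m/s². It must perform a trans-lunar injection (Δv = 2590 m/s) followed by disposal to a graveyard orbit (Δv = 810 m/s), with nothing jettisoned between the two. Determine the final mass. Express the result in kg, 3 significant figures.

v_e = Isp · g₀ = 446 × 9.80665 = 4373.8 m/s.
After the first burn: m = 14600 × exp(−2590/4373.8) = 14600 × 0.55313 = 8,075.7 kg.
After the second burn: m = 8,075.7 × exp(−810/4373.8) = 8,075.7 × 0.83094 = 6,710.42 kg.

final mass ≈ 6710 kg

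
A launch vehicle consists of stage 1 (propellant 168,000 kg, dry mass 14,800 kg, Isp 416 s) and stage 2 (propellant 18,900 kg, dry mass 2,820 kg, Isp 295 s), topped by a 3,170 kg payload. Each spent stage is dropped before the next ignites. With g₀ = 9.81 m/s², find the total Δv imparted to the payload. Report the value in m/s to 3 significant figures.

Δv ≈ 10900 m/s

Ignition mass of stage 1 = 168,000+14,800 + 18,900+2,820 + 3,170 = 207,690 kg.
Stage 1: m₀ = 207,690 kg, m_f = 207,690 − 168,000 = 39,690 kg; Δv = 416×9.81×ln(5.233) = 4081.0×1.6549 ≈ 6754 m/s.
Stage 2: m₀ = 24,890 kg, m_f = 24,890 − 18,900 = 5,990 kg; Δv = 295×9.81×ln(4.155) = 2894.0×1.4244 ≈ 4122 m/s.
Total Δv = 6754 + 4122 = 10876 m/s.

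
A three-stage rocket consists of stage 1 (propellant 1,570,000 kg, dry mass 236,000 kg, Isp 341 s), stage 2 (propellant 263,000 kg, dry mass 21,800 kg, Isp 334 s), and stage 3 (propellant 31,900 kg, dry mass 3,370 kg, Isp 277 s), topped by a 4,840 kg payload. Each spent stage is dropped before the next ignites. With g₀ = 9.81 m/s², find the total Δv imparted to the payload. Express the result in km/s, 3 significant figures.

Δv ≈ 14.2 km/s

Ignition mass of stage 1 = 1,570,000+236,000 + 263,000+21,800 + 31,900+3,370 + 4,840 = 2,130,910 kg.
Stage 1: m₀ = 2,130,910 kg, m_f = 2,130,910 − 1,570,000 = 560,910 kg; Δv = 341×9.81×ln(3.799) = 3345.2×1.3347 ≈ 4465 m/s.
Stage 2: m₀ = 324,910 kg, m_f = 324,910 − 263,000 = 61,910 kg; Δv = 334×9.81×ln(5.248) = 3276.5×1.6579 ≈ 5432 m/s.
Stage 3: m₀ = 40,110 kg, m_f = 40,110 − 31,900 = 8,210 kg; Δv = 277×9.81×ln(4.886) = 2717.4×1.5863 ≈ 4310 m/s.
Total Δv = 4465 + 5432 + 4310 = 14207 m/s.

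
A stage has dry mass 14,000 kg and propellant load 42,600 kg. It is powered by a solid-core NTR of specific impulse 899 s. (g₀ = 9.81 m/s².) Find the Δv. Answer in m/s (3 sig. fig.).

Δv ≈ 12300 m/s

v_e = Isp · g₀ = 899 × 9.81 = 8819.2 m/s.
m₀ = m_dry + m_prop = 14,000 + 42,600 = 56,600 kg.
Rocket equation: Δv = v_e · ln(m₀/m_f) = 8819.2 × ln(4.043) = 8819.2 × 1.3970 ≈ 12320.0 m/s.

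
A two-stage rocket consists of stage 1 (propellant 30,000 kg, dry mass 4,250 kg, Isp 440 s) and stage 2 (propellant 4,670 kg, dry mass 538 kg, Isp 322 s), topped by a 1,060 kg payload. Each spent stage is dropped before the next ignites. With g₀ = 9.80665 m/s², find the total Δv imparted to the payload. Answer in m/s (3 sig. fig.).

Ignition mass of stage 1 = 30,000+4,250 + 4,670+538 + 1,060 = 40,518 kg.
Stage 1: m₀ = 40,518 kg, m_f = 40,518 − 30,000 = 10,518 kg; Δv = 440×9.80665×ln(3.852) = 4314.9×1.3487 ≈ 5819 m/s.
Stage 2: m₀ = 6,268 kg, m_f = 6,268 − 4,670 = 1,598 kg; Δv = 322×9.80665×ln(3.922) = 3157.7×1.3667 ≈ 4316 m/s.
Total Δv = 5819 + 4316 = 10135 m/s.

Δv ≈ 10100 m/s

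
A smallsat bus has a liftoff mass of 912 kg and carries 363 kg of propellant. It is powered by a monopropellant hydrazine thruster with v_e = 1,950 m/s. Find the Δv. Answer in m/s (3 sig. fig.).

Δv ≈ 990 m/s

m_f = m₀ − m_prop = 912 − 363 = 549 kg.
From the ideal rocket equation, Δv = v_e · ln(m₀/m_f) = 1950.0 × ln(1.661) = 1950.0 × 0.5075 ≈ 989.7 m/s.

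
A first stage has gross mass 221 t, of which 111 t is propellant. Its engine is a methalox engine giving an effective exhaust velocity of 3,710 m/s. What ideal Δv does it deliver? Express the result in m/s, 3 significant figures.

m_f = m₀ − m_prop = 221 − 111 = 110 t.
From the ideal rocket equation, Δv = v_e · ln(m₀/m_f) = 3710.0 × ln(2.009) = 3710.0 × 0.6977 ≈ 2588.4 m/s.

Δv ≈ 2590 m/s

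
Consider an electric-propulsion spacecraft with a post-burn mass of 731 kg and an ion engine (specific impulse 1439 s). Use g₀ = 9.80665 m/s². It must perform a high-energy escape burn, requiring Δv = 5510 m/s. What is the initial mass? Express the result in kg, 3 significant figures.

initial mass ≈ 1080 kg

v_e = Isp · g₀ = 1439 × 9.80665 = 14111.8 m/s.
From the ideal rocket equation, m₀/m_f = exp(Δv / v_e) = exp(5510 / 14111.8) = exp(0.3905) = 1.4777.
m₀ = m_f × 1.4777 = 731 × 1.4777 = 1,080.2 kg.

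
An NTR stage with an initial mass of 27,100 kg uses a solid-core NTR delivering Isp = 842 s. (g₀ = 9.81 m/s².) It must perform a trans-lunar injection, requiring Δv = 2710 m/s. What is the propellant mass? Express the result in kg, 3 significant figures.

propellant mass ≈ 7580 kg

v_e = Isp · g₀ = 842 × 9.81 = 8260.0 m/s.
m₀/m_f = exp(Δv / v_e) = exp(2710 / 8260.0) = exp(0.3281) = 1.3883.
m_f = 27,100 / 1.3883 = 19,520.3 kg, so propellant = m₀ − m_f = 27,100 − 19,520.3 = 7,579.7 kg.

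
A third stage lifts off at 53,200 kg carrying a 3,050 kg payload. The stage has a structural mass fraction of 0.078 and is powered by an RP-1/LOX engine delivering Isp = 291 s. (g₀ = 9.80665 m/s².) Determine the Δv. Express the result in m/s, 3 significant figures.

Δv ≈ 5800 m/s

Stage wet mass = m₀ − payload = 53,200 − 3,050 = 50,150 kg.
Stage dry mass = ε × stage wet mass = 0.078 × 50,150 = 3,911.7 kg.
Burnout mass m_f = stage dry + payload = 3,911.7 + 3,050 = 6,961.7 kg.
v_e = Isp · g₀ = 291 × 9.80665 = 2853.7 m/s.
From the ideal rocket equation, Δv = v_e · ln(53,200/6,961.7) = 2853.7 × ln(7.642) = 2853.7 × 2.0336 ≈ 5803 m/s.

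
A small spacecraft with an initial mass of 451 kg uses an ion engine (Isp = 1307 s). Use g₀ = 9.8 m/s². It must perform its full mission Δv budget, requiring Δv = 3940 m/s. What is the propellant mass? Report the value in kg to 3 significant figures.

v_e = Isp · g₀ = 1307 × 9.8 = 12808.6 m/s.
From the ideal rocket equation, m₀/m_f = exp(Δv / v_e) = exp(3940 / 12808.6) = exp(0.3076) = 1.3602.
m_f = 451 / 1.3602 = 331.569 kg, so propellant = m₀ − m_f = 451 − 331.569 = 119.431 kg.

propellant mass ≈ 119 kg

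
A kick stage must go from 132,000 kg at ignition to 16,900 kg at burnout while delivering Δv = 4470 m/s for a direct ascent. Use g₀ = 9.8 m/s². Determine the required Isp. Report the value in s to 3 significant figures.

ln(m₀/m_f) = ln(132000/16900) = ln(7.811) = 2.0555.
v_e = Δv / ln(m₀/m_f) = 4470 / 2.0555 = 2174.7 m/s.
Isp = v_e / g₀ = 2174.7 / 9.8 = 221.9 s.

Isp ≈ 222 s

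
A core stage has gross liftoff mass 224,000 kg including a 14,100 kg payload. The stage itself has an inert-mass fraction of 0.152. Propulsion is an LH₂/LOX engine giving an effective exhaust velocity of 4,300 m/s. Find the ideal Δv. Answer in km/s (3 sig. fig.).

Δv ≈ 6.81 km/s

Stage wet mass = m₀ − payload = 224,000 − 14,100 = 209,900 kg.
Stage dry mass = ε × stage wet mass = 0.152 × 209,900 = 31,904.8 kg.
Burnout mass m_f = stage dry + payload = 31,904.8 + 14,100 = 46,004.8 kg.
Δv = v_e · ln(224,000/46,004.8) = 4300.0 × ln(4.869) = 4300.0 × 1.5829 ≈ 6806 m/s.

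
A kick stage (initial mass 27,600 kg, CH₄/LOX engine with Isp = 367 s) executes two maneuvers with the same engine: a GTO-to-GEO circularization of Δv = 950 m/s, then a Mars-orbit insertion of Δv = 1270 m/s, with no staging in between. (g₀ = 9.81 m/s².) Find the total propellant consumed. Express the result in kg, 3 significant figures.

total propellant consumed ≈ 12700 kg

v_e = Isp · g₀ = 367 × 9.81 = 3600.3 m/s.
After the first burn: m = 27600 × exp(−950/3600.3) = 27600 × 0.76807 = 21,198.7 kg.
After the second burn: m = 21,198.7 × exp(−1270/3600.3) = 21,198.7 × 0.70275 = 14,897.4 kg.
Total propellant = m₀ − m_final = 27600 − 14,897.4 = 12,702.6 kg.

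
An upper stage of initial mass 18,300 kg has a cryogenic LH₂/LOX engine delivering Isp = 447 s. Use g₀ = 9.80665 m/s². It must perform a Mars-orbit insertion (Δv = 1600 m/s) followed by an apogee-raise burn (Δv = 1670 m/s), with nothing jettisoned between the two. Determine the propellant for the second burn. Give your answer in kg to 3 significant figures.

v_e = Isp · g₀ = 447 × 9.80665 = 4383.6 m/s.
After the first burn: m = 18300 × exp(−1600/4383.6) = 18300 × 0.69420 = 12,703.9 kg.
After the second burn: m = 12,703.9 × exp(−1670/4383.6) = 12,703.9 × 0.68320 = 8,679.3 kg.
Second-burn propellant = 12,703.9 − 8,679.3 = 4,024.6 kg.

propellant for the second burn ≈ 4020 kg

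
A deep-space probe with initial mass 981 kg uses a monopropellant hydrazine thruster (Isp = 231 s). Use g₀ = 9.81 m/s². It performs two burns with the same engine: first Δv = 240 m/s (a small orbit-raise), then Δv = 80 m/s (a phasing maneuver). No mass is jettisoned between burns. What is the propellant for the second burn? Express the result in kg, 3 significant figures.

v_e = Isp · g₀ = 231 × 9.81 = 2266.1 m/s.
After the first burn: m = 981 × exp(−240/2266.1) = 981 × 0.89951 = 882.419 kg.
After the second burn: m = 882.419 × exp(−80/2266.1) = 882.419 × 0.96531 = 851.808 kg.
Second-burn propellant = 882.419 − 851.808 = 30.611 kg.

propellant for the second burn ≈ 30.6 kg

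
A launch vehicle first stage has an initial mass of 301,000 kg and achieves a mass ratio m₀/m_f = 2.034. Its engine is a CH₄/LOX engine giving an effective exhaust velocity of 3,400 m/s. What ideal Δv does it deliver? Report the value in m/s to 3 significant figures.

Δv ≈ 2410 m/s

Using Δv = v_e ln(m₀/m_f): Δv = v_e · ln(2.034) = 3400.0 × 0.7100 ≈ 2414.0 m/s.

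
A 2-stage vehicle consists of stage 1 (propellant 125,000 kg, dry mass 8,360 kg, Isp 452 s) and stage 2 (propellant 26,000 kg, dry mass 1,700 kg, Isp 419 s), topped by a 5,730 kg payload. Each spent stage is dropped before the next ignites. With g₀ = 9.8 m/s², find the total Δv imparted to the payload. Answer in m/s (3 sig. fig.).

Δv ≈ 12300 m/s

Ignition mass of stage 1 = 125,000+8,360 + 26,000+1,700 + 5,730 = 166,790 kg.
Stage 1: m₀ = 166,790 kg, m_f = 166,790 − 125,000 = 41,790 kg; Δv = 452×9.8×ln(3.991) = 4429.6×1.3841 ≈ 6131 m/s.
Stage 2: m₀ = 33,430 kg, m_f = 33,430 − 26,000 = 7,430 kg; Δv = 419×9.8×ln(4.499) = 4106.2×1.5039 ≈ 6175 m/s.
Total Δv = 6131 + 6175 = 12306 m/s.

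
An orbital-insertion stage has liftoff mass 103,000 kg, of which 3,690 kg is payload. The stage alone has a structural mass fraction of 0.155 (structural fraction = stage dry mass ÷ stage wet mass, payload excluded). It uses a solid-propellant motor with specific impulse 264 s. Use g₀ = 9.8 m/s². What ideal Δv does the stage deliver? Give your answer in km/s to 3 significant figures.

Δv ≈ 4.36 km/s

Stage wet mass = m₀ − payload = 103,000 − 3,690 = 99,310 kg.
Stage dry mass = ε × stage wet mass = 0.155 × 99,310 = 15,393.1 kg.
Burnout mass m_f = stage dry + payload = 15,393.1 + 3,690 = 19,083.1 kg.
v_e = Isp · g₀ = 264 × 9.8 = 2587.2 m/s.
Rocket equation: Δv = v_e · ln(103,000/19,083.1) = 2587.2 × ln(5.397) = 2587.2 × 1.6859 ≈ 4362 m/s.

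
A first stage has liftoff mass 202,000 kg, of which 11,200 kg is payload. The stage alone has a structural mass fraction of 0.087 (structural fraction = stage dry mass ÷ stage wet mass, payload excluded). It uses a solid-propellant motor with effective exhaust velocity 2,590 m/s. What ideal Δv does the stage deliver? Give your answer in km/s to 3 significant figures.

Δv ≈ 5.14 km/s

Stage wet mass = m₀ − payload = 202,000 − 11,200 = 190,800 kg.
Stage dry mass = ε × stage wet mass = 0.087 × 190,800 = 16,599.6 kg.
Burnout mass m_f = stage dry + payload = 16,599.6 + 11,200 = 27,799.6 kg.
Δv = v_e · ln(202,000/27,799.6) = 2590.0 × ln(7.266) = 2590.0 × 1.9832 ≈ 5137 m/s.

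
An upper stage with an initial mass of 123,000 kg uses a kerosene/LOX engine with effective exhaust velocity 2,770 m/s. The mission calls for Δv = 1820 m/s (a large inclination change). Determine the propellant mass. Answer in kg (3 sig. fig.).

propellant mass ≈ 59200 kg

m₀/m_f = exp(Δv / v_e) = exp(1820 / 2770.0) = exp(0.6570) = 1.9291.
m_f = 123,000 / 1.9291 = 63,760.3 kg, so propellant = m₀ − m_f = 123,000 − 63,760.3 = 59,239.7 kg.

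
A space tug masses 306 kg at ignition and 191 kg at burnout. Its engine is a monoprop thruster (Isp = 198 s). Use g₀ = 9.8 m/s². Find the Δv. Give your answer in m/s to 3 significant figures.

Δv ≈ 915 m/s

v_e = Isp · g₀ = 198 × 9.8 = 1940.4 m/s.
By the Tsiolkovsky rocket equation, Δv = v_e · ln(m₀/m_f) = 1940.4 × ln(1.602) = 1940.4 × 0.4713 ≈ 914.5 m/s.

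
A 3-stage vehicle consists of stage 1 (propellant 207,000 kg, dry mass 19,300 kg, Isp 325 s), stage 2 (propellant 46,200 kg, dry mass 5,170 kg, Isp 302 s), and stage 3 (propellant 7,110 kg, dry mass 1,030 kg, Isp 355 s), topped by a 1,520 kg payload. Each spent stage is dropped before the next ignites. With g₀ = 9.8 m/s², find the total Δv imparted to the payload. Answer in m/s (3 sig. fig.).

Ignition mass of stage 1 = 207,000+19,300 + 46,200+5,170 + 7,110+1,030 + 1,520 = 287,330 kg.
Stage 1: m₀ = 287,330 kg, m_f = 287,330 − 207,000 = 80,330 kg; Δv = 325×9.8×ln(3.577) = 3185.0×1.2745 ≈ 4059 m/s.
Stage 2: m₀ = 61,030 kg, m_f = 61,030 − 46,200 = 14,830 kg; Δv = 302×9.8×ln(4.115) = 2959.6×1.4147 ≈ 4187 m/s.
Stage 3: m₀ = 9,660 kg, m_f = 9,660 − 7,110 = 2,550 kg; Δv = 355×9.8×ln(3.788) = 3479.0×1.3319 ≈ 4634 m/s.
Total Δv = 4059 + 4187 + 4634 = 12880 m/s.

Δv ≈ 12900 m/s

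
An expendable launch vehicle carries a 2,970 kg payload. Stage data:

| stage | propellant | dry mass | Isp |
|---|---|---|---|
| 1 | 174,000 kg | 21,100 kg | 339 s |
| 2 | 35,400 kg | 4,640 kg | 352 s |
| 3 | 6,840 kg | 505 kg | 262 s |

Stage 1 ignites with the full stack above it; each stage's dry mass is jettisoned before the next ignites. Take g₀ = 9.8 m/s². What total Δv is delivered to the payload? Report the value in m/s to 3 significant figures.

Δv ≈ 11100 m/s

Ignition mass of stage 1 = 174,000+21,100 + 35,400+4,640 + 6,840+505 + 2,970 = 245,455 kg.
Stage 1: m₀ = 245,455 kg, m_f = 245,455 − 174,000 = 71,455 kg; Δv = 339×9.8×ln(3.435) = 3322.2×1.2340 ≈ 4100 m/s.
Stage 2: m₀ = 50,355 kg, m_f = 50,355 − 35,400 = 14,955 kg; Δv = 352×9.8×ln(3.367) = 3449.6×1.2141 ≈ 4188 m/s.
Stage 3: m₀ = 10,315 kg, m_f = 10,315 − 6,840 = 3,475 kg; Δv = 262×9.8×ln(2.968) = 2567.6×1.0880 ≈ 2794 m/s.
Total Δv = 4100 + 4188 + 2794 = 11082 m/s.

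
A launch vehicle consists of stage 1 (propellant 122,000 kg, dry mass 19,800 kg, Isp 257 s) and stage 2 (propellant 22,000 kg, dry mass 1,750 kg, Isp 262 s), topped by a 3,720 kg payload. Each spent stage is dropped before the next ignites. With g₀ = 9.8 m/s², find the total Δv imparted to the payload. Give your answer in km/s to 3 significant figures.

Ignition mass of stage 1 = 122,000+19,800 + 22,000+1,750 + 3,720 = 169,270 kg.
Stage 1: m₀ = 169,270 kg, m_f = 169,270 − 122,000 = 47,270 kg; Δv = 257×9.8×ln(3.581) = 2518.6×1.2756 ≈ 3213 m/s.
Stage 2: m₀ = 27,470 kg, m_f = 27,470 − 22,000 = 5,470 kg; Δv = 262×9.8×ln(5.022) = 2567.6×1.6138 ≈ 4144 m/s.
Total Δv = 3213 + 4144 = 7357 m/s.

Δv ≈ 7.36 km/s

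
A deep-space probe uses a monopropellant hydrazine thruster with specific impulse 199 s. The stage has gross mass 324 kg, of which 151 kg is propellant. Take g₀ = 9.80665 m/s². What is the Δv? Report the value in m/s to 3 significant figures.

v_e = Isp · g₀ = 199 × 9.80665 = 1951.5 m/s.
m_f = m₀ − m_prop = 324 − 151 = 173 kg.
Δv = v_e · ln(m₀/m_f) = 1951.5 × ln(1.873) = 1951.5 × 0.6275 ≈ 1224.5 m/s.

Δv ≈ 1220 m/s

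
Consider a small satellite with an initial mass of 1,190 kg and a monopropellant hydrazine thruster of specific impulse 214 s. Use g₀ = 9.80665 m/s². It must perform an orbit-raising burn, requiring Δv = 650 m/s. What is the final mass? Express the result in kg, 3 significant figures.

v_e = Isp · g₀ = 214 × 9.80665 = 2098.6 m/s.
m₀/m_f = exp(Δv / v_e) = exp(650 / 2098.6) = exp(0.3097) = 1.3631.
m_f = m₀ / 1.3631 = 1,190 / 1.3631 = 873.01 kg.

final mass ≈ 873 kg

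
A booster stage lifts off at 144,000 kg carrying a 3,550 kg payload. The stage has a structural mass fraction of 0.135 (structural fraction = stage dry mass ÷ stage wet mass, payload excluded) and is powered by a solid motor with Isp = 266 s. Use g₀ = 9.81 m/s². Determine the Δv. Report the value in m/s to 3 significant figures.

Δv ≈ 4840 m/s

Stage wet mass = m₀ − payload = 144,000 − 3,550 = 140,450 kg.
Stage dry mass = ε × stage wet mass = 0.135 × 140,450 = 18,960.8 kg.
Burnout mass m_f = stage dry + payload = 18,960.8 + 3,550 = 22,510.8 kg.
v_e = Isp · g₀ = 266 × 9.81 = 2609.5 m/s.
Δv = v_e · ln(144,000/22,510.8) = 2609.5 × ln(6.397) = 2609.5 × 1.8558 ≈ 4843 m/s.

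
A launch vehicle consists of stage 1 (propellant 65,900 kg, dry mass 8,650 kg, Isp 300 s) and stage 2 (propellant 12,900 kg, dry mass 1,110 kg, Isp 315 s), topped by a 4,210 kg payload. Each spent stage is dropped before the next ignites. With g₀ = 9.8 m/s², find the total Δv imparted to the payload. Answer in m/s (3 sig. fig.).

Ignition mass of stage 1 = 65,900+8,650 + 12,900+1,110 + 4,210 = 92,770 kg.
Stage 1: m₀ = 92,770 kg, m_f = 92,770 − 65,900 = 26,870 kg; Δv = 300×9.8×ln(3.453) = 2940.0×1.2391 ≈ 3643 m/s.
Stage 2: m₀ = 18,220 kg, m_f = 18,220 − 12,900 = 5,320 kg; Δv = 315×9.8×ln(3.425) = 3087.0×1.2310 ≈ 3800 m/s.
Total Δv = 3643 + 3800 = 7443 m/s.

Δv ≈ 7440 m/s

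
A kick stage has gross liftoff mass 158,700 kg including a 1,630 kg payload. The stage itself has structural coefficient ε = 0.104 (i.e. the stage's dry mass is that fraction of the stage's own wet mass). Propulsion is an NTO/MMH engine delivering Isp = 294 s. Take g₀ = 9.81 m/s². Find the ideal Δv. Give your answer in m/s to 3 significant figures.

Stage wet mass = m₀ − payload = 158,700 − 1,630 = 157,070 kg.
Stage dry mass = ε × stage wet mass = 0.104 × 157,070 = 16,335.3 kg.
Burnout mass m_f = stage dry + payload = 16,335.3 + 1,630 = 17,965.3 kg.
v_e = Isp · g₀ = 294 × 9.81 = 2884.1 m/s.
By the Tsiolkovsky rocket equation, Δv = v_e · ln(158,700/17,965.3) = 2884.1 × ln(8.834) = 2884.1 × 2.1786 ≈ 6283 m/s.

Δv ≈ 6280 m/s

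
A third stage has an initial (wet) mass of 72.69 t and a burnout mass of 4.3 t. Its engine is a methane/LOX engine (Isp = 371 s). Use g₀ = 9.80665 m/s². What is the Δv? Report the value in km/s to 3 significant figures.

Δv ≈ 10.3 km/s

v_e = Isp · g₀ = 371 × 9.80665 = 3638.3 m/s.
Δv = v_e · ln(m₀/m_f) = 3638.3 × ln(16.9) = 3638.3 × 2.8276 ≈ 10287.5 m/s.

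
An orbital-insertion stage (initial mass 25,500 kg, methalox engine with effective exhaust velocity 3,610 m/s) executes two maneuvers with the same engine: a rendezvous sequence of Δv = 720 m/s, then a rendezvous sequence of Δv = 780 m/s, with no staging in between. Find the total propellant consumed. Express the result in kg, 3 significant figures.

total propellant consumed ≈ 8670 kg

After the first burn: m = 25500 × exp(−720/3610.0) = 25500 × 0.81918 = 20,889.1 kg.
After the second burn: m = 20,889.1 × exp(−780/3610.0) = 20,889.1 × 0.80568 = 16,829.9 kg.
Total propellant = m₀ − m_final = 25500 − 16,829.9 = 8,670.1 kg.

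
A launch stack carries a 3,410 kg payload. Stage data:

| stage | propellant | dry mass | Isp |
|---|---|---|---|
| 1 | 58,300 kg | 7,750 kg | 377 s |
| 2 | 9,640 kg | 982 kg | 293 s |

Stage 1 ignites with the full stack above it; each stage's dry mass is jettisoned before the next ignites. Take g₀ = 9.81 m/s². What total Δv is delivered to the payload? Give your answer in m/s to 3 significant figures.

Ignition mass of stage 1 = 58,300+7,750 + 9,640+982 + 3,410 = 80,082 kg.
Stage 1: m₀ = 80,082 kg, m_f = 80,082 − 58,300 = 21,782 kg; Δv = 377×9.81×ln(3.677) = 3698.4×1.3020 ≈ 4815 m/s.
Stage 2: m₀ = 14,032 kg, m_f = 14,032 − 9,640 = 4,392 kg; Δv = 293×9.81×ln(3.195) = 2874.3×1.1616 ≈ 3339 m/s.
Total Δv = 4815 + 3339 = 8154 m/s.

Δv ≈ 8150 m/s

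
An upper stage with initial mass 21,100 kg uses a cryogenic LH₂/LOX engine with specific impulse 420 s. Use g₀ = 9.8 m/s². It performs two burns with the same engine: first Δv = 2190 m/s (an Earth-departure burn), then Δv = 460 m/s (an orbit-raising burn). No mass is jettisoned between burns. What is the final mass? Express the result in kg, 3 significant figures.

final mass ≈ 11100 kg

v_e = Isp · g₀ = 420 × 9.8 = 4116.0 m/s.
After the first burn: m = 21100 × exp(−2190/4116.0) = 21100 × 0.58739 = 12,393.9 kg.
After the second burn: m = 12,393.9 × exp(−460/4116.0) = 12,393.9 × 0.89426 = 11,083.4 kg.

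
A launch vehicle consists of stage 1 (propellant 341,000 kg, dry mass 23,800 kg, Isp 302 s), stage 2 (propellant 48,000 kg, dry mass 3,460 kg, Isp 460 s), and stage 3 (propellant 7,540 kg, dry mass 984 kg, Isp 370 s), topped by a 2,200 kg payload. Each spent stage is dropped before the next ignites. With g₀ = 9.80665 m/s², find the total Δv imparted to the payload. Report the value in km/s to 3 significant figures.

Δv ≈ 15.8 km/s

Ignition mass of stage 1 = 341,000+23,800 + 48,000+3,460 + 7,540+984 + 2,200 = 426,984 kg.
Stage 1: m₀ = 426,984 kg, m_f = 426,984 − 341,000 = 85,984 kg; Δv = 302×9.80665×ln(4.966) = 2961.6×1.6026 ≈ 4746 m/s.
Stage 2: m₀ = 62,184 kg, m_f = 62,184 − 48,000 = 14,184 kg; Δv = 460×9.80665×ln(4.384) = 4511.1×1.4780 ≈ 6667 m/s.
Stage 3: m₀ = 10,724 kg, m_f = 10,724 − 7,540 = 3,184 kg; Δv = 370×9.80665×ln(3.368) = 3628.5×1.2143 ≈ 4406 m/s.
Total Δv = 4746 + 6667 + 4406 = 15819 m/s.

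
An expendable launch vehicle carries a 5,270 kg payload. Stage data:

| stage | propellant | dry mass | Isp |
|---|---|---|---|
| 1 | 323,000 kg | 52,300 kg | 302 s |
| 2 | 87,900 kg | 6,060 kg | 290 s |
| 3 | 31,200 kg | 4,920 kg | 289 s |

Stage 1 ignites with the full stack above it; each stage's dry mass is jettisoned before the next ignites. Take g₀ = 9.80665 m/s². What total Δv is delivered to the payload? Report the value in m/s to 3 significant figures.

Ignition mass of stage 1 = 323,000+52,300 + 87,900+6,060 + 31,200+4,920 + 5,270 = 510,650 kg.
Stage 1: m₀ = 510,650 kg, m_f = 510,650 − 323,000 = 187,650 kg; Δv = 302×9.80665×ln(2.721) = 2961.6×1.0011 ≈ 2965 m/s.
Stage 2: m₀ = 135,350 kg, m_f = 135,350 − 87,900 = 47,450 kg; Δv = 290×9.80665×ln(2.852) = 2843.9×1.0482 ≈ 2981 m/s.
Stage 3: m₀ = 41,390 kg, m_f = 41,390 − 31,200 = 10,190 kg; Δv = 289×9.80665×ln(4.062) = 2834.1×1.4016 ≈ 3972 m/s.
Total Δv = 2965 + 2981 + 3972 = 9918 m/s.

Δv ≈ 9920 m/s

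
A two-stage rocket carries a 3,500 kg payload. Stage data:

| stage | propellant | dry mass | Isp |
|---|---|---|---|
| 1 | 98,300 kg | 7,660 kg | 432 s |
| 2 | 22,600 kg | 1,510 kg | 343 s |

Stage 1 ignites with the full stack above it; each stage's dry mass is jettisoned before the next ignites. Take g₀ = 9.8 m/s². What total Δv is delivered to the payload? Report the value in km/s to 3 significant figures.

Δv ≈ 11.4 km/s

Ignition mass of stage 1 = 98,300+7,660 + 22,600+1,510 + 3,500 = 133,570 kg.
Stage 1: m₀ = 133,570 kg, m_f = 133,570 − 98,300 = 35,270 kg; Δv = 432×9.8×ln(3.787) = 4233.6×1.3316 ≈ 5637 m/s.
Stage 2: m₀ = 27,610 kg, m_f = 27,610 − 22,600 = 5,010 kg; Δv = 343×9.8×ln(5.511) = 3361.4×1.7067 ≈ 5737 m/s.
Total Δv = 5637 + 5737 = 11374 m/s.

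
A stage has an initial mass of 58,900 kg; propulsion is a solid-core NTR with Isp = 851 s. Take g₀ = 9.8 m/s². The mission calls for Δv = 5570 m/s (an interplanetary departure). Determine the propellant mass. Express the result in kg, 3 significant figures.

v_e = Isp · g₀ = 851 × 9.8 = 8339.8 m/s.
From the ideal rocket equation, m₀/m_f = exp(Δv / v_e) = exp(5570 / 8339.8) = exp(0.6679) = 1.9501.
m_f = 58,900 / 1.9501 = 30,203.6 kg, so propellant = m₀ − m_f = 58,900 − 30,203.6 = 28,696.4 kg.

propellant mass ≈ 28700 kg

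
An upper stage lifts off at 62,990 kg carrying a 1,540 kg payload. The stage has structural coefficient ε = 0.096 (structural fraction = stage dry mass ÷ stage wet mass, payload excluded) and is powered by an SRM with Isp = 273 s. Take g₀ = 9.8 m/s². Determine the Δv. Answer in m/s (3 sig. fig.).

Stage wet mass = m₀ − payload = 62,990 − 1,540 = 61,450 kg.
Stage dry mass = ε × stage wet mass = 0.096 × 61,450 = 5,899.2 kg.
Burnout mass m_f = stage dry + payload = 5,899.2 + 1,540 = 7,439.2 kg.
v_e = Isp · g₀ = 273 × 9.8 = 2675.4 m/s.
Rocket equation: Δv = v_e · ln(62,990/7,439.2) = 2675.4 × ln(8.467) = 2675.4 × 2.1362 ≈ 5715 m/s.

Δv ≈ 5720 m/s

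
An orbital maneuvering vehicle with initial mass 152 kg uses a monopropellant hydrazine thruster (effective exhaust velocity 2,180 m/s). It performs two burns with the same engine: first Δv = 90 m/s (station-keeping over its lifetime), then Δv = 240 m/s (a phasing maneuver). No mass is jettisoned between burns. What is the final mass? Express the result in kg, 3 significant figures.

final mass ≈ 131 kg

After the first burn: m = 152 × exp(−90/2180.0) = 152 × 0.95956 = 145.853 kg.
After the second burn: m = 145.853 × exp(−240/2180.0) = 145.853 × 0.89575 = 130.648 kg.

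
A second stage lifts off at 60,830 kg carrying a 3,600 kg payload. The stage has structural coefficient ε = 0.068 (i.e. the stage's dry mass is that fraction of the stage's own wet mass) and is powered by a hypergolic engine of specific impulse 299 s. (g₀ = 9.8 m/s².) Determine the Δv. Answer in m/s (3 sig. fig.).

Δv ≈ 6140 m/s

Stage wet mass = m₀ − payload = 60,830 − 3,600 = 57,230 kg.
Stage dry mass = ε × stage wet mass = 0.068 × 57,230 = 3,891.64 kg.
Burnout mass m_f = stage dry + payload = 3,891.64 + 3,600 = 7,491.64 kg.
v_e = Isp · g₀ = 299 × 9.8 = 2930.2 m/s.
Using Δv = v_e ln(m₀/m_f): Δv = v_e · ln(60,830/7,491.64) = 2930.2 × ln(8.12) = 2930.2 × 2.0943 ≈ 6137 m/s.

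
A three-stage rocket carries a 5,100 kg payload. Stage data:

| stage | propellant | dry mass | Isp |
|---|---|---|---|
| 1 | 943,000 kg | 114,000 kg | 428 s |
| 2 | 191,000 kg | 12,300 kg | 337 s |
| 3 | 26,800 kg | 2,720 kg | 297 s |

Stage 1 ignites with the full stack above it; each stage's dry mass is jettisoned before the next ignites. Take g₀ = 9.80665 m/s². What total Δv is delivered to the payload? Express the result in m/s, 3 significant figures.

Δv ≈ 15200 m/s

Ignition mass of stage 1 = 943,000+114,000 + 191,000+12,300 + 26,800+2,720 + 5,100 = 1,294,920 kg.
Stage 1: m₀ = 1,294,920 kg, m_f = 1,294,920 − 943,000 = 351,920 kg; Δv = 428×9.80665×ln(3.68) = 4197.2×1.3028 ≈ 5468 m/s.
Stage 2: m₀ = 237,920 kg, m_f = 237,920 − 191,000 = 46,920 kg; Δv = 337×9.80665×ln(5.071) = 3304.8×1.6235 ≈ 5365 m/s.
Stage 3: m₀ = 34,620 kg, m_f = 34,620 − 26,800 = 7,820 kg; Δv = 297×9.80665×ln(4.427) = 2912.6×1.4877 ≈ 4333 m/s.
Total Δv = 5468 + 5365 + 4333 = 15166 m/s.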